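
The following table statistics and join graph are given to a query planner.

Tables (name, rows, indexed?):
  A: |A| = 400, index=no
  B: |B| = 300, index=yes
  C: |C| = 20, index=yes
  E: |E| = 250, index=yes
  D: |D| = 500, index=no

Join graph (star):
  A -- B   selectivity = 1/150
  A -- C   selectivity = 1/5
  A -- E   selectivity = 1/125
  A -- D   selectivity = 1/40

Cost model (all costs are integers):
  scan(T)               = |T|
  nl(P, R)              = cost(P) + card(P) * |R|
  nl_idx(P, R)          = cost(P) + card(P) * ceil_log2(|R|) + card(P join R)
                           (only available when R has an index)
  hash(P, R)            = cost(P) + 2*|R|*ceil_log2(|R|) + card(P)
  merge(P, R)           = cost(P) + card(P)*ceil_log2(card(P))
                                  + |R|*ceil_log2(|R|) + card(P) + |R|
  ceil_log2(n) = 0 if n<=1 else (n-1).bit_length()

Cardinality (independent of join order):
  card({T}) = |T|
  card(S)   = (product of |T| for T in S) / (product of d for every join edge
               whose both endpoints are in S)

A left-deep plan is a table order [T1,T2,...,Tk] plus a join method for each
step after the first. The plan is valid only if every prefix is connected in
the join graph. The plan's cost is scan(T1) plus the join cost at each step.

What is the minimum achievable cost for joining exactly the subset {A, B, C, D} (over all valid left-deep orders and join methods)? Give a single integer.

18000

Selinger DP over subsets of {A,B,C,D}:
  {A}: scan cost=400, card=400
  {B}: scan cost=300, card=300
  {C}: scan cost=20, card=20
  {D}: scan cost=500, card=500
  {AB}: card=800; try (B,nl_idx)→4800, (B,hash)→6200, (A,merge)→7300, (B,merge)→7400, (A,hash)→7800, (A,nl)→120300 …(+1); best=4800 via (B,nl_idx)
  {AC}: card=1600; try (C,hash)→1000, (C,nl_idx)→4000, (A,merge)→4140, (C,merge)→4520, (A,hash)→7240, (A,nl)→8020 …(+1); best=1000 via (C,hash)
  {AD}: card=5000; try (A,hash)→8200, (D,merge)→9400, (A,merge)→9500, (D,hash)→9800, (D,nl)→200400, (A,nl)→200500; best=8200 via (A,hash)
  {ABC}: card=3200; try (C,hash)→5800, (B,hash)→8000, (C,nl_idx)→12000, (C,merge)→13720, (B,nl_idx)→18600, (C,nl)→20800 …(+2); best=5800 via (C,hash)
  {ABD}: card=10000; try (D,hash)→14600, (D,merge)→18600, (B,hash)→18600, (B,nl_idx)→63200, (B,merge)→81200, (D,nl)→404800 …(+1); best=14600 via (D,hash)
  {ACD}: card=20000; try (D,hash)→11600, (C,hash)→13400, (D,merge)→25200, (C,nl_idx)→53200, (C,merge)→78320, (C,nl)→108200 …(+1); best=11600 via (D,hash)
  {ABCD}: card=40000; try (D,hash)→18000, (C,hash)→24800, (B,hash)→37000, (D,merge)→52400, (C,nl_idx)→104600, (C,merge)→164720 …(+5); best=18000 via (D,hash)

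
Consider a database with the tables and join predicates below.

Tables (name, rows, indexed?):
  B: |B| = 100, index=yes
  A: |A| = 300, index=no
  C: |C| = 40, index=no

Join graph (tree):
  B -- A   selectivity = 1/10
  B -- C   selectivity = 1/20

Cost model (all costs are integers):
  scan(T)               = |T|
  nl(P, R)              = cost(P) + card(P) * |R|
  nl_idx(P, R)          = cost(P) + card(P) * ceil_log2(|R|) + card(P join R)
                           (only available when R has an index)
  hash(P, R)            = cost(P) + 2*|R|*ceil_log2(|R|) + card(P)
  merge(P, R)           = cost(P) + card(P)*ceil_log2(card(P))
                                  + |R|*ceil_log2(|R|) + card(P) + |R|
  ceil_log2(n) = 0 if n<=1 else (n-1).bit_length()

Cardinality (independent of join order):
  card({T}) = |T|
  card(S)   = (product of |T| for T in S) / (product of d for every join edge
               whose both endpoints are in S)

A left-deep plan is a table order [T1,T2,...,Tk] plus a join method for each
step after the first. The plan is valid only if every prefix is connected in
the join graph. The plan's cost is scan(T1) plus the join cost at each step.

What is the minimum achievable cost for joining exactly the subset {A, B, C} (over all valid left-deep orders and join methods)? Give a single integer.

5320

Selinger DP over subsets of {A,B,C}:
  {B}: scan cost=100, card=100
  {A}: scan cost=300, card=300
  {C}: scan cost=40, card=40
  {AB}: card=3000; try (B,hash)→2000, (A,merge)→3900, (B,merge)→4100, (B,nl_idx)→5400, (A,hash)→5600, (A,nl)→30100 …(+1); best=2000 via (B,hash)
  {BC}: card=200; try (B,nl_idx)→520, (C,hash)→680, (B,merge)→1120, (C,merge)→1180, (B,hash)→1480, (B,nl)→4040 …(+1); best=520 via (B,nl_idx)
  {ABC}: card=6000; try (A,merge)→5320, (C,hash)→5480, (A,hash)→6120, (C,merge)→41280, (A,nl)→60520, (C,nl)→122000; best=5320 via (A,merge)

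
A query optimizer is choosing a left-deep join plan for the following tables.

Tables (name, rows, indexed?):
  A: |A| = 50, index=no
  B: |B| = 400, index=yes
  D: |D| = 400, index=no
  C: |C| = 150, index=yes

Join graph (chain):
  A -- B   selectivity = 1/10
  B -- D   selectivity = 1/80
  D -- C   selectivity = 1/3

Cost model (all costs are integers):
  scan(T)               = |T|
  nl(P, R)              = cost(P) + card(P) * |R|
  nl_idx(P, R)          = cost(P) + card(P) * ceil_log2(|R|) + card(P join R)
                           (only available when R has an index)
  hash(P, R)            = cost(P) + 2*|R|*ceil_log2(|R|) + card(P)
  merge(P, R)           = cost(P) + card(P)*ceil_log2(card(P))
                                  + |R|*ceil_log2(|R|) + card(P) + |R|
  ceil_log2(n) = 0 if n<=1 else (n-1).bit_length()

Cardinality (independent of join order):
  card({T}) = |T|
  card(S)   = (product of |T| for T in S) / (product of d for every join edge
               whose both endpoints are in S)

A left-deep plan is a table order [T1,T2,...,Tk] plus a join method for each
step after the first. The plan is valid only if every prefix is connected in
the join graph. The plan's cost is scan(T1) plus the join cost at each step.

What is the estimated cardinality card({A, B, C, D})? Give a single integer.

Tables in S: A(50), B(400), C(150), D(400)
Edges inside S: A-B(d=10), B-D(d=80), D-C(d=3)
numerator = 50 * 400 * 150 * 400 = 1200000000
denominator = 10 * 80 * 3 = 2400
card(S) = 1200000000 / 2400 = 500000

500000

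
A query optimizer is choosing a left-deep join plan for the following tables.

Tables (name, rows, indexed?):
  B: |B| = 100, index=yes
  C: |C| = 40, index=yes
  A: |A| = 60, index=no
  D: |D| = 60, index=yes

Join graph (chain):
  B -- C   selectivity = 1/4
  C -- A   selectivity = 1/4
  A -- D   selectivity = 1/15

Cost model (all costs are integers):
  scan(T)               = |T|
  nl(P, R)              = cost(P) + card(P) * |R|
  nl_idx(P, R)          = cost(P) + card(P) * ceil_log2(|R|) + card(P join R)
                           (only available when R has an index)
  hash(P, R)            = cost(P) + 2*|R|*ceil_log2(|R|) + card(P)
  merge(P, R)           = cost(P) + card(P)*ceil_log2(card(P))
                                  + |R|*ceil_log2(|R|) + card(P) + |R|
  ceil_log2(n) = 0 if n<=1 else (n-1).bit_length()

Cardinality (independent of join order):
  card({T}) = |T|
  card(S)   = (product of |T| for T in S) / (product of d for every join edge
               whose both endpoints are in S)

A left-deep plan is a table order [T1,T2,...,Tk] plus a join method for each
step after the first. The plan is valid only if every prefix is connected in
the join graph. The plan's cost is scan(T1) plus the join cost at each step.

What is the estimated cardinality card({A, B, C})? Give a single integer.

Tables in S: A(60), B(100), C(40)
Edges inside S: B-C(d=4), C-A(d=4)
numerator = 60 * 100 * 40 = 240000
denominator = 4 * 4 = 16
card(S) = 240000 / 16 = 15000

15000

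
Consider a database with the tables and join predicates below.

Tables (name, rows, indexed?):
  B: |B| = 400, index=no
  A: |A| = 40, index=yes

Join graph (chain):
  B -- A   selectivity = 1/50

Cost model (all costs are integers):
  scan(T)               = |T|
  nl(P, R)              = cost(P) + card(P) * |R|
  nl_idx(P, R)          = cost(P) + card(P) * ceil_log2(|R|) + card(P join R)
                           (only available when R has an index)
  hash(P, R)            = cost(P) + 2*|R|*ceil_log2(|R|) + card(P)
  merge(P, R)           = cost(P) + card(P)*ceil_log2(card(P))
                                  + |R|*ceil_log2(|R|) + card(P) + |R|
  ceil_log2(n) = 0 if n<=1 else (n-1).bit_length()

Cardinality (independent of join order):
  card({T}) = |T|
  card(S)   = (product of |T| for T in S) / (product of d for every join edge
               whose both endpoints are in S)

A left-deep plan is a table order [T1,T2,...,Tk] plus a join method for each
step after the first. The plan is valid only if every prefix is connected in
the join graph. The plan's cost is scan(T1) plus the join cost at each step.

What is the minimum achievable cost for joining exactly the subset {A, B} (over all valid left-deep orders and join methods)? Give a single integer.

Selinger DP over subsets of {A,B}:
  {B}: scan cost=400, card=400
  {A}: scan cost=40, card=40
  {AB}: card=320; try (A,hash)→1280, (A,nl_idx)→3120, (B,merge)→4320, (A,merge)→4680, (B,hash)→7280, (B,nl)→16040 …(+1); best=1280 via (A,hash)

1280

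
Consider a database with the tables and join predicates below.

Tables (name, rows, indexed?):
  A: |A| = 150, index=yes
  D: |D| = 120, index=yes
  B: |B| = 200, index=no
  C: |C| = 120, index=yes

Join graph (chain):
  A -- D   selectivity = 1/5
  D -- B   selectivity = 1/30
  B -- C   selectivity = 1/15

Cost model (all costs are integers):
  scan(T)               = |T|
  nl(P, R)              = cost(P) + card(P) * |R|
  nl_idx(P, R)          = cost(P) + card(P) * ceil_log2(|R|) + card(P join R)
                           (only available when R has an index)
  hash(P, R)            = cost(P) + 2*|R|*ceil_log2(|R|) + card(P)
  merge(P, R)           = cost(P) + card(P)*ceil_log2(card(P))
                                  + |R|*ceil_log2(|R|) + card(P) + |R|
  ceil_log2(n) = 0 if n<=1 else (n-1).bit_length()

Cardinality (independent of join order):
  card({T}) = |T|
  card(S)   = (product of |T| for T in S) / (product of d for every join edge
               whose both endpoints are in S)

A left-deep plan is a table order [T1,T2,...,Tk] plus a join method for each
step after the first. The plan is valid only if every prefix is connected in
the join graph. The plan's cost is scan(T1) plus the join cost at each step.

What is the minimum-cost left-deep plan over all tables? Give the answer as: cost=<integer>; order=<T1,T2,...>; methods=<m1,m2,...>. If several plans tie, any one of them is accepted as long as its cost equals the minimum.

cost=13360; order=B,D,C,A; methods=hash,hash,hash

Selinger DP (subsets sized 1..n):
  {A}: scan cost=150, card=150
  {D}: scan cost=120, card=120
  {B}: scan cost=200, card=200
  {C}: scan cost=120, card=120
  {AD}: card=3600; try (D,hash)→1980, (A,merge)→2430, (D,merge)→2460, (A,hash)→2640, (A,nl_idx)→4680, (D,nl_idx)→4800 …(+2); best=1980 via (D,hash)
  {BD}: card=800; try (D,hash)→2080, (D,nl_idx)→2400, (B,merge)→2880, (D,merge)→2960, (B,hash)→3440, (B,nl)→24120 …(+1); best=2080 via (D,hash)
  {BC}: card=1600; try (C,hash)→2080, (B,merge)→2880, (C,merge)→2960, (C,nl_idx)→3200, (B,hash)→3440, (B,nl)→24120 …(+1); best=2080 via (C,hash)
  {ABD}: card=24000; try (A,hash)→5280, (B,hash)→8780, (A,merge)→12230, (A,nl_idx)→32480, (B,merge)→50580, (A,nl)→122080 …(+1); best=5280 via (A,hash)
  {BCD}: card=6400; try (C,hash)→4560, (D,hash)→5360, (C,merge)→11840, (C,nl_idx)→14080, (D,nl_idx)→19680, (D,merge)→22240 …(+2); best=4560 via (C,hash)
  {ABCD}: card=192000; try (A,hash)→13360, (C,hash)→30960, (A,merge)→95510, (A,nl_idx)→247760, (C,nl_idx)→365280, (C,merge)→390240 …(+2); best=13360 via (A,hash)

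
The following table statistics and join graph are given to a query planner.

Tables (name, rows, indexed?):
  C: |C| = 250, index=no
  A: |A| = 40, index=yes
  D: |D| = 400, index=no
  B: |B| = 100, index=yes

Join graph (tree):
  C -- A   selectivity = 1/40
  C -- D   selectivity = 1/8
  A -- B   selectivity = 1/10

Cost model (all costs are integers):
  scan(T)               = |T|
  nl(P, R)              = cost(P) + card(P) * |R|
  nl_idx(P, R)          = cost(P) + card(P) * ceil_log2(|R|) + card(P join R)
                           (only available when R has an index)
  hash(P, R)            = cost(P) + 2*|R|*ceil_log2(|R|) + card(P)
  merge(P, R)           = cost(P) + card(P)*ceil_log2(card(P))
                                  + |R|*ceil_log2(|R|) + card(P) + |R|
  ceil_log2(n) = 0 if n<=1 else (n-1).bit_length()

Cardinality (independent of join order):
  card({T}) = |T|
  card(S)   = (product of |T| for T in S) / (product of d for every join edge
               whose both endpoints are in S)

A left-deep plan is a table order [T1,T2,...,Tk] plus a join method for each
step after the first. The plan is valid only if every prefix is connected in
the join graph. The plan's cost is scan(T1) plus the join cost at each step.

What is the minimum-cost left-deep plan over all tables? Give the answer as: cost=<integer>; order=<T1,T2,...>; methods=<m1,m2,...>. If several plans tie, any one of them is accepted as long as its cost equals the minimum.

Selinger DP (subsets sized 1..n):
  {C}: scan cost=250, card=250
  {A}: scan cost=40, card=40
  {D}: scan cost=400, card=400
  {B}: scan cost=100, card=100
  {AC}: card=250; try (A,hash)→980, (A,nl_idx)→2000, (C,merge)→2570, (A,merge)→2780, (C,hash)→4080, (C,nl)→10040 …(+1); best=980 via (A,hash)
  {CD}: card=12500; try (C,hash)→4800, (D,merge)→6500, (C,merge)→6650, (D,hash)→7700, (D,nl)→100250, (C,nl)→100400; best=4800 via (C,hash)
  {AB}: card=400; try (A,hash)→680, (B,nl_idx)→720, (A,nl_idx)→1100, (B,merge)→1120, (A,merge)→1180, (B,hash)→1480 …(+2); best=680 via (A,hash)
  {ACD}: card=12500; try (D,merge)→7230, (D,hash)→8430, (A,hash)→17780, (A,nl_idx)→92300, (D,nl)→100980, (A,merge)→192580 …(+1); best=7230 via (D,merge)
  {ABC}: card=2500; try (B,hash)→2630, (B,merge)→4030, (C,hash)→5080, (B,nl_idx)→5230, (C,merge)→6930, (B,nl)→25980 …(+1); best=2630 via (B,hash)
  {ABCD}: card=125000; try (D,hash)→12330, (B,hash)→21130, (D,merge)→39130, (B,merge)→195530, (B,nl_idx)→219730, (D,nl)→1002630 …(+1); best=12330 via (D,hash)

cost=12330; order=C,A,B,D; methods=hash,hash,hash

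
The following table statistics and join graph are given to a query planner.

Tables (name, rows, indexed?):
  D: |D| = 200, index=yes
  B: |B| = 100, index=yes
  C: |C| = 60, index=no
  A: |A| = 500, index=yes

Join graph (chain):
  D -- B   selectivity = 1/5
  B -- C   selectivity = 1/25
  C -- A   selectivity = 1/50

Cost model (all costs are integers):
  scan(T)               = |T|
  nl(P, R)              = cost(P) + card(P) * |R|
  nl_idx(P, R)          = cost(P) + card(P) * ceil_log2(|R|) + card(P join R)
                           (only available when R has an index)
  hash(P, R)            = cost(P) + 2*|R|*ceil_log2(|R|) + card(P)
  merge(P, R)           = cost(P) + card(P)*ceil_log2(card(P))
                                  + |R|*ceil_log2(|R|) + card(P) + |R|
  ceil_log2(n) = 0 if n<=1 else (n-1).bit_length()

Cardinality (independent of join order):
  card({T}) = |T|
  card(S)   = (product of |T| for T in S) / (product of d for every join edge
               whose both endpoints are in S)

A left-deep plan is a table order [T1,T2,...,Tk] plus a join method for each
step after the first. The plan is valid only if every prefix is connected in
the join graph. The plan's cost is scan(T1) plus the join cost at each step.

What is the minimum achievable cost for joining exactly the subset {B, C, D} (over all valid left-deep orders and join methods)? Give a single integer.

4160

Selinger DP over subsets of {B,C,D}:
  {D}: scan cost=200, card=200
  {B}: scan cost=100, card=100
  {C}: scan cost=60, card=60
  {BD}: card=4000; try (B,hash)→1800, (D,merge)→2700, (B,merge)→2800, (D,hash)→3400, (D,nl_idx)→4900, (B,nl_idx)→5600 …(+2); best=1800 via (B,hash)
  {BC}: card=240; try (B,nl_idx)→720, (C,hash)→920, (B,merge)→1280, (C,merge)→1320, (B,hash)→1520, (B,nl)→6060 …(+1); best=720 via (B,nl_idx)
  {BCD}: card=9600; try (D,hash)→4160, (D,merge)→4680, (C,hash)→6520, (D,nl_idx)→12240, (D,nl)→48720, (C,merge)→54220 …(+1); best=4160 via (D,hash)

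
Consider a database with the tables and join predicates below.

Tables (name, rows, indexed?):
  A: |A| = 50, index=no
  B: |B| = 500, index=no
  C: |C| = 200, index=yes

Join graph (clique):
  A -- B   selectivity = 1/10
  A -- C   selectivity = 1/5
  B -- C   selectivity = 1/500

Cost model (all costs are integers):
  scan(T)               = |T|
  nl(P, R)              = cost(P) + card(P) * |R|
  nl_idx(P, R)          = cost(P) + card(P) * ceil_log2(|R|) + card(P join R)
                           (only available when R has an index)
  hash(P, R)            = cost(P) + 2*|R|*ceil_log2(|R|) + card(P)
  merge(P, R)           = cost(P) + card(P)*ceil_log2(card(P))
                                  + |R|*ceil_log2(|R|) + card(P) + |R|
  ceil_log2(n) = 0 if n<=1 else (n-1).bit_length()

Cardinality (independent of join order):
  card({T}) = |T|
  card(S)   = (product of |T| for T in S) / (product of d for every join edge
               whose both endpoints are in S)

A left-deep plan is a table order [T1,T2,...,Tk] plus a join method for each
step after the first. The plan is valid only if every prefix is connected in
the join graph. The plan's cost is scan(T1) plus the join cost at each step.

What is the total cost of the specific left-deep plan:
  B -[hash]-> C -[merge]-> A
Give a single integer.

6350

step 1: scan B: cost=500, card=500
step 2: join C via hash
    card(P join C) = 500*200/(500) = 200
    cost = 500 + 2*200*8 + 500 = 4200
step 3: join A via merge
    card(P join A) = 200*50/(10*5) = 200
    cost = 4200 + 200*8 + 50*6 + 200 + 50 = 6350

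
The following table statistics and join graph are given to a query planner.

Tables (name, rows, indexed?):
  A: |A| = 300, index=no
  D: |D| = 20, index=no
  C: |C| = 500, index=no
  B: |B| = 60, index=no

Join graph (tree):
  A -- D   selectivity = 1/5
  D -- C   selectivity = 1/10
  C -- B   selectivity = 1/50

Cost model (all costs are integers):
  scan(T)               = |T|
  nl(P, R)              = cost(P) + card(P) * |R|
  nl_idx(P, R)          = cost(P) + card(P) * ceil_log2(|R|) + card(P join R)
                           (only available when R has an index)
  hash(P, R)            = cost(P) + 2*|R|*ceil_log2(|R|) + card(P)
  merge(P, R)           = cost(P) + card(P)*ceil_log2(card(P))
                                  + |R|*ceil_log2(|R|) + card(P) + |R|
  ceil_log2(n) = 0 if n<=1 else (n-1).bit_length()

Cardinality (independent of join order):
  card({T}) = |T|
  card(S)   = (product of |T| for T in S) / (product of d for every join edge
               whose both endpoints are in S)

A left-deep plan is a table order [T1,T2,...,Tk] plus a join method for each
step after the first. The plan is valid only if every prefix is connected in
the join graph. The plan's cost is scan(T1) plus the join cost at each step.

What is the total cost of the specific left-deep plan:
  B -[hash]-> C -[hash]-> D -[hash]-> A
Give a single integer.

16520

step 1: scan B: cost=60, card=60
step 2: join C via hash
    card(P join C) = 60*500/(50) = 600
    cost = 60 + 2*500*9 + 60 = 9120
step 3: join D via hash
    card(P join D) = 600*20/(10) = 1200
    cost = 9120 + 2*20*5 + 600 = 9920
step 4: join A via hash
    card(P join A) = 1200*300/(5) = 72000
    cost = 9920 + 2*300*9 + 1200 = 16520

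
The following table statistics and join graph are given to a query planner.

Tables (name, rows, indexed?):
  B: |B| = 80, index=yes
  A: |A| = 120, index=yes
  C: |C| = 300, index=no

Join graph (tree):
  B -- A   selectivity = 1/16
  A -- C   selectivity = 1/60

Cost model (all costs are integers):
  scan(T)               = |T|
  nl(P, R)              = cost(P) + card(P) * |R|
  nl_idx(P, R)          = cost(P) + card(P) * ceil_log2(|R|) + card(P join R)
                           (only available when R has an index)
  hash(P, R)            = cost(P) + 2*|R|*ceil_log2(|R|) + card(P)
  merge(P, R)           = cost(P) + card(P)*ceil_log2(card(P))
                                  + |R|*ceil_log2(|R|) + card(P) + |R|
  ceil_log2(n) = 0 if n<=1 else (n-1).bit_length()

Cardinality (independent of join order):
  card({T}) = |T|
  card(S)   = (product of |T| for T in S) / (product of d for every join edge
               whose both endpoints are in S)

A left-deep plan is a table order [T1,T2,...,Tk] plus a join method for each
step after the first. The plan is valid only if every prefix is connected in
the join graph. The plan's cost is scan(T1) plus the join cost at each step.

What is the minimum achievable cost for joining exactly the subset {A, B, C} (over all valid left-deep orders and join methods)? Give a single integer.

Selinger DP over subsets of {A,B,C}:
  {B}: scan cost=80, card=80
  {A}: scan cost=120, card=120
  {C}: scan cost=300, card=300
  {AB}: card=600; try (A,nl_idx)→1240, (B,hash)→1360, (B,nl_idx)→1560, (A,merge)→1680, (B,merge)→1720, (A,hash)→1840 …(+2); best=1240 via (A,nl_idx)
  {AC}: card=600; try (A,hash)→2280, (A,nl_idx)→3000, (C,merge)→4080, (A,merge)→4260, (C,hash)→5640, (C,nl)→36120 …(+1); best=2280 via (A,hash)
  {ABC}: card=3000; try (B,hash)→4000, (C,hash)→7240, (B,nl_idx)→9480, (B,merge)→9520, (C,merge)→10840, (B,nl)→50280 …(+1); best=4000 via (B,hash)

4000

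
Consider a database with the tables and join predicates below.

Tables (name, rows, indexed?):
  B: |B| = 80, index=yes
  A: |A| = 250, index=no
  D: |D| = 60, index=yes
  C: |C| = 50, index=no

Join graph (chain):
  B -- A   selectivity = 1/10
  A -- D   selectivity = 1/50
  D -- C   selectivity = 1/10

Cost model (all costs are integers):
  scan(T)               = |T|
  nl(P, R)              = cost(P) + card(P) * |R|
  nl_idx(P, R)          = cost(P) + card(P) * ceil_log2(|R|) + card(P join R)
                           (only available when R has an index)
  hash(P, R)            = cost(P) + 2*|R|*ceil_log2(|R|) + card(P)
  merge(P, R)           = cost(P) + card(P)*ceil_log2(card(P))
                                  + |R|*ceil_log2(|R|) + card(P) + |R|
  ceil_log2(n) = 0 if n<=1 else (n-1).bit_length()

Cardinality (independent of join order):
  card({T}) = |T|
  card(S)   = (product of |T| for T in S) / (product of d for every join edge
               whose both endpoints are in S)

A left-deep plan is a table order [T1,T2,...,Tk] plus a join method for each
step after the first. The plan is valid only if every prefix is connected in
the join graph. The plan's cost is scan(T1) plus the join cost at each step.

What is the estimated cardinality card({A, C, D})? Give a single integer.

Tables in S: A(250), C(50), D(60)
Edges inside S: A-D(d=50), D-C(d=10)
numerator = 250 * 50 * 60 = 750000
denominator = 50 * 10 = 500
card(S) = 750000 / 500 = 1500

1500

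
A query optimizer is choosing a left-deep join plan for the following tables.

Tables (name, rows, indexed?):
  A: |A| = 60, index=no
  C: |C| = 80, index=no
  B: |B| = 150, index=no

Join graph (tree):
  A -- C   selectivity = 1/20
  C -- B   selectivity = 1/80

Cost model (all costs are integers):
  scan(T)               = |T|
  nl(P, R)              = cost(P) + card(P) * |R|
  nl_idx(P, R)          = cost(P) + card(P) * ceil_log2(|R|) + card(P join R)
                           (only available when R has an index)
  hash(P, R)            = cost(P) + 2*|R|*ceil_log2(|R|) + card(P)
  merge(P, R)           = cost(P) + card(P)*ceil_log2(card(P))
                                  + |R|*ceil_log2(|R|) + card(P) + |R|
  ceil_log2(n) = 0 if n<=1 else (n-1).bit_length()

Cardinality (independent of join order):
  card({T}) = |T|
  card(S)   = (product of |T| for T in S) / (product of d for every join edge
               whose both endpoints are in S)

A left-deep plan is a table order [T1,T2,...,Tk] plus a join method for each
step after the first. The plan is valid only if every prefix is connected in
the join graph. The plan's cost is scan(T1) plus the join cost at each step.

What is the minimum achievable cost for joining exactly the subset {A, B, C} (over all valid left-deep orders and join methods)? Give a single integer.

Selinger DP over subsets of {A,B,C}:
  {A}: scan cost=60, card=60
  {C}: scan cost=80, card=80
  {B}: scan cost=150, card=150
  {AC}: card=240; try (A,hash)→880, (C,merge)→1120, (A,merge)→1140, (C,hash)→1240, (C,nl)→4860, (A,nl)→4880; best=880 via (A,hash)
  {BC}: card=150; try (C,hash)→1420, (B,merge)→2070, (C,merge)→2140, (B,hash)→2560, (B,nl)→12080, (C,nl)→12150; best=1420 via (C,hash)
  {ABC}: card=450; try (A,hash)→2290, (A,merge)→3190, (B,hash)→3520, (B,merge)→4390, (A,nl)→10420, (B,nl)→36880; best=2290 via (A,hash)

2290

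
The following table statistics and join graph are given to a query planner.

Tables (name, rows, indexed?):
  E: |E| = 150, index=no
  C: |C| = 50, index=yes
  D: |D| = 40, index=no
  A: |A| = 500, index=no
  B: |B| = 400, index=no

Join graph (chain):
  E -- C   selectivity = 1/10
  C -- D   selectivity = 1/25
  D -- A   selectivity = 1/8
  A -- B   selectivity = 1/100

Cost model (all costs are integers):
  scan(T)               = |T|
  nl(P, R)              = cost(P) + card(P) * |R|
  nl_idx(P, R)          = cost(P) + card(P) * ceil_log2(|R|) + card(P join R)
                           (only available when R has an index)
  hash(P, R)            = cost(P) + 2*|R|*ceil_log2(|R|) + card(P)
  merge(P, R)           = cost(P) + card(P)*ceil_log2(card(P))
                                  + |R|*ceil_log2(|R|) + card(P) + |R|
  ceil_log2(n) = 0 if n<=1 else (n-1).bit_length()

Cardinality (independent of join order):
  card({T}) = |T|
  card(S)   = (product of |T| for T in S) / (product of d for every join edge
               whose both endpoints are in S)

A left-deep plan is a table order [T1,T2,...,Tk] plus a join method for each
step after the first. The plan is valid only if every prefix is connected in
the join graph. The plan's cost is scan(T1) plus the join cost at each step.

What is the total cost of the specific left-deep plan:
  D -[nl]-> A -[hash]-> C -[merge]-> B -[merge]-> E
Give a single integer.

step 1: scan D: cost=40, card=40
step 2: join A via nl
    card(P join A) = 40*500/(8) = 2500
    cost = 40 + 40*500 = 20040
step 3: join C via hash
    card(P join C) = 2500*50/(25) = 5000
    cost = 20040 + 2*50*6 + 2500 = 23140
step 4: join B via merge
    card(P join B) = 5000*400/(100) = 20000
    cost = 23140 + 5000*13 + 400*9 + 5000 + 400 = 97140
step 5: join E via merge
    card(P join E) = 20000*150/(10) = 300000
    cost = 97140 + 20000*15 + 150*8 + 20000 + 150 = 418490

418490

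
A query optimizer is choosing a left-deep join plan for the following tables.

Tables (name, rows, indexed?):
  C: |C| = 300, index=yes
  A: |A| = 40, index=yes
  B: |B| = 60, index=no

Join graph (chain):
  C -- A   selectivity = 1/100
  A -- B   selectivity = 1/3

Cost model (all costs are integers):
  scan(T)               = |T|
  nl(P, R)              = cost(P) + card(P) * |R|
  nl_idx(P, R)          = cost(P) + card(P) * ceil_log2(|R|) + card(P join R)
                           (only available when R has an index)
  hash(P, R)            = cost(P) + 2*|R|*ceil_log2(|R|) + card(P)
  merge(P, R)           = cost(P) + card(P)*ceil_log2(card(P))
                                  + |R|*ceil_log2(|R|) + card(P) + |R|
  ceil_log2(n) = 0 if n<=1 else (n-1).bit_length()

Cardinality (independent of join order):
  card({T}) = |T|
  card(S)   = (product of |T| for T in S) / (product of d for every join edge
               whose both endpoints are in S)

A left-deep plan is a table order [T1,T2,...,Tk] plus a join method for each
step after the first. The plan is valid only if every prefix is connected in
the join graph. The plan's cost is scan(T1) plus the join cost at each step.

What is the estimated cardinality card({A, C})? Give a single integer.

120

Tables in S: A(40), C(300)
Edges inside S: C-A(d=100)
numerator = 40 * 300 = 12000
denominator = 100 = 100
card(S) = 12000 / 100 = 120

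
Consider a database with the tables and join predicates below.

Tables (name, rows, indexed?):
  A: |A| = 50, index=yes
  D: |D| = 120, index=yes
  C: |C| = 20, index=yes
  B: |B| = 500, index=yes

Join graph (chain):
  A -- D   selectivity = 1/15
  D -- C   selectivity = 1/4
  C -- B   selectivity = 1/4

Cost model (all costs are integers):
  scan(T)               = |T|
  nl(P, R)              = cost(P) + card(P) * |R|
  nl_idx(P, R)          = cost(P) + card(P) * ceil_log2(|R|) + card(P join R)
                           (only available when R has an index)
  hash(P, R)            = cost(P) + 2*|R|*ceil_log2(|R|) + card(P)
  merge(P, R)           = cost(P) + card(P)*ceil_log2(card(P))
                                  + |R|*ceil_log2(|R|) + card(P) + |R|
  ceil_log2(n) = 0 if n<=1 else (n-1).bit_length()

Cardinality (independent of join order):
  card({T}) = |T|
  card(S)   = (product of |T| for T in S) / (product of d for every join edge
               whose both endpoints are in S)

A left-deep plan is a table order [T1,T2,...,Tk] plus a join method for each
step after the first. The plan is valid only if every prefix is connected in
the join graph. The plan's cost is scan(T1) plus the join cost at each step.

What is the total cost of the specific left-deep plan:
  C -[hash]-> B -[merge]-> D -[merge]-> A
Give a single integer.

1392850

step 1: scan C: cost=20, card=20
step 2: join B via hash
    card(P join B) = 20*500/(4) = 2500
    cost = 20 + 2*500*9 + 20 = 9040
step 3: join D via merge
    card(P join D) = 2500*120/(4) = 75000
    cost = 9040 + 2500*12 + 120*7 + 2500 + 120 = 42500
step 4: join A via merge
    card(P join A) = 75000*50/(15) = 250000
    cost = 42500 + 75000*17 + 50*6 + 75000 + 50 = 1392850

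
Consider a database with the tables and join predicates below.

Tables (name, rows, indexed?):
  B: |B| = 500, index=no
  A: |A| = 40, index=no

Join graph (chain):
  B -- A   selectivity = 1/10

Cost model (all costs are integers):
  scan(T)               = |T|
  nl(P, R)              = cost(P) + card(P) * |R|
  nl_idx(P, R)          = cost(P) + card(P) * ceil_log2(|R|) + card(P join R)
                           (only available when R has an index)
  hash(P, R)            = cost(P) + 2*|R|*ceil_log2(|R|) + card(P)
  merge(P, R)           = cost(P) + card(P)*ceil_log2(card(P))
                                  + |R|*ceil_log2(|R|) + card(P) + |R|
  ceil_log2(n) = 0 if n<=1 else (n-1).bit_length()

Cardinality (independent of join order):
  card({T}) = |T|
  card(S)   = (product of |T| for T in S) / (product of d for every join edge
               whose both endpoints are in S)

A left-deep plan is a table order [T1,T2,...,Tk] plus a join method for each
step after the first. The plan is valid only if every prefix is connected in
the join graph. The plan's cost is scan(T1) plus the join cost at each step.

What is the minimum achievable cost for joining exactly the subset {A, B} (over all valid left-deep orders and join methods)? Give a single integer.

Selinger DP over subsets of {A,B}:
  {B}: scan cost=500, card=500
  {A}: scan cost=40, card=40
  {AB}: card=2000; try (A,hash)→1480, (B,merge)→5320, (A,merge)→5780, (B,hash)→9080, (B,nl)→20040, (A,nl)→20500; best=1480 via (A,hash)

1480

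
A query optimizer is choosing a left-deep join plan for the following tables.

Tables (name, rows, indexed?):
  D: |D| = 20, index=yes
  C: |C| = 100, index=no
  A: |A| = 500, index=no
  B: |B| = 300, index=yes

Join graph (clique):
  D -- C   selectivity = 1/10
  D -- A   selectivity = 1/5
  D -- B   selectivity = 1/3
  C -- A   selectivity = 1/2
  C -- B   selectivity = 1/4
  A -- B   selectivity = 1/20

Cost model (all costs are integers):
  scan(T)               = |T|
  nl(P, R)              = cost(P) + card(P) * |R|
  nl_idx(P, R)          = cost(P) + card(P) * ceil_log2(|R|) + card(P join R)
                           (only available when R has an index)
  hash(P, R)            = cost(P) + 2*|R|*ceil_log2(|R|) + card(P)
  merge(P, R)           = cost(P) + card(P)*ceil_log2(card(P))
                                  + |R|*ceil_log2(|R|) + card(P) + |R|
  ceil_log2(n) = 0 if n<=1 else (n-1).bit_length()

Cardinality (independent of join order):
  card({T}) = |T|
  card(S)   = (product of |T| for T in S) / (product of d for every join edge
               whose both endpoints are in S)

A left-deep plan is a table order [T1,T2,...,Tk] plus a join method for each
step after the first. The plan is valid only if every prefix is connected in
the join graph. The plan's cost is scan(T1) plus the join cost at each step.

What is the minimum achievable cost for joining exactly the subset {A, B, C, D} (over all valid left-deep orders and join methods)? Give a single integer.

Selinger DP over subsets of {A,B,C,D}:
  {D}: scan cost=20, card=20
  {C}: scan cost=100, card=100
  {A}: scan cost=500, card=500
  {B}: scan cost=300, card=300
  {CD}: card=200; try (D,hash)→400, (D,nl_idx)→800, (C,merge)→940, (D,merge)→1020, (C,hash)→1440, (C,nl)→2020 …(+1); best=400 via (D,hash)
  {AD}: card=2000; try (D,hash)→1200, (D,nl_idx)→5000, (A,merge)→5140, (D,merge)→5620, (A,hash)→9040, (A,nl)→10020 …(+1); best=1200 via (D,hash)
  {BD}: card=2000; try (D,hash)→800, (B,nl_idx)→2200, (B,merge)→3140, (D,merge)→3420, (D,nl_idx)→3800, (B,hash)→5440 …(+2); best=800 via (D,hash)
  {AC}: card=25000; try (C,hash)→2400, (A,merge)→5900, (C,merge)→6300, (A,hash)→9200, (A,nl)→50100, (C,nl)→50500; best=2400 via (C,hash)
  {BC}: card=7500; try (C,hash)→2000, (B,merge)→3900, (C,merge)→4100, (B,hash)→5600, (B,nl_idx)→8500, (B,nl)→30100 …(+1); best=2000 via (C,hash)
  {AB}: card=7500; try (B,hash)→6400, (A,merge)→8300, (B,merge)→8500, (A,hash)→9600, (B,nl_idx)→12500, (A,nl)→150300 …(+1); best=6400 via (B,hash)
  {ACD}: card=10000; try (C,hash)→4600, (A,merge)→7200, (A,hash)→9600, (C,merge)→26000, (D,hash)→27600, (A,nl)→100400 …(+4); best=4600 via (C,hash)
  {BCD}: card=5000; try (C,hash)→4200, (B,merge)→5200, (B,hash)→6000, (B,nl_idx)→7200, (D,hash)→9700, (C,merge)→25600 …(+5); best=4200 via (C,hash)
  {ABD}: card=10000; try (B,hash)→8600, (A,hash)→11800, (D,hash)→14100, (B,merge)→28200, (B,nl_idx)→29200, (A,merge)→29800 …(+5); best=8600 via (B,hash)
  {ABC}: card=93750; try (C,hash)→15300, (A,hash)→18500, (B,hash)→32800, (A,merge)→112000, (C,merge)→112200, (B,nl_idx)→321150 …(+4); best=15300 via (C,hash)
  {ABCD}: card=12500; try (A,hash)→18200, (C,hash)→20000, (B,hash)→20000, (A,merge)→79200, (B,nl_idx)→107100, (D,hash)→109250 …(+8); best=18200 via (A,hash)

18200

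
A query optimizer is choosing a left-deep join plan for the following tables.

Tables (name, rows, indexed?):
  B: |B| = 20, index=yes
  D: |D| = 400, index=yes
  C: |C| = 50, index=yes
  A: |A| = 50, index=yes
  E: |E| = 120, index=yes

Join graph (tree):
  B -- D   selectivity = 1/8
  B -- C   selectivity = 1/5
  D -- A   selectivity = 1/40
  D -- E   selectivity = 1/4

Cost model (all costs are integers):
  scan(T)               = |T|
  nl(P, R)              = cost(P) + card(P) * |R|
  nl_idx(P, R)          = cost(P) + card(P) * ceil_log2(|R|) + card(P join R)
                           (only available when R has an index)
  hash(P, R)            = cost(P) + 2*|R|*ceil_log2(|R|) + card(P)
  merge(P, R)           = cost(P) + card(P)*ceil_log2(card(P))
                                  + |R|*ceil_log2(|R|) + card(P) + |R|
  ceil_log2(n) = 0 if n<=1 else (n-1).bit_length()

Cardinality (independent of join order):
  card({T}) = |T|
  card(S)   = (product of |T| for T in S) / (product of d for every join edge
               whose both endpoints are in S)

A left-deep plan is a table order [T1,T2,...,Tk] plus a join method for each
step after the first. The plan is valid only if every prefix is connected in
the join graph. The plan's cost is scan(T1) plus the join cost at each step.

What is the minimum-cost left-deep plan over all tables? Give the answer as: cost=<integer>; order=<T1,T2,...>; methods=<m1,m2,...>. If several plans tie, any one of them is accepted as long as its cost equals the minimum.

Selinger DP (subsets sized 1..n):
  {B}: scan cost=20, card=20
  {D}: scan cost=400, card=400
  {C}: scan cost=50, card=50
  {A}: scan cost=50, card=50
  {E}: scan cost=120, card=120
  {BD}: card=1000; try (B,hash)→1000, (D,nl_idx)→1200, (B,nl_idx)→3400, (D,merge)→4140, (B,merge)→4520, (D,hash)→7240 …(+2); best=1000 via (B,hash)
  {BC}: card=200; try (B,hash)→300, (C,nl_idx)→340, (C,merge)→490, (B,nl_idx)→500, (B,merge)→520, (C,hash)→640 …(+2); best=300 via (B,hash)
  {AD}: card=500; try (D,nl_idx)→1000, (A,hash)→1400, (A,nl_idx)→3300, (D,merge)→4400, (A,merge)→4750, (D,hash)→7300 …(+2); best=1000 via (D,nl_idx)
  {DE}: card=12000; try (E,hash)→2480, (D,merge)→5080, (E,merge)→5360, (D,hash)→7440, (D,nl_idx)→13200, (E,nl_idx)→15200 …(+2); best=2480 via (E,hash)
  {BCD}: card=10000; try (C,hash)→2600, (D,merge)→6100, (D,hash)→7700, (D,nl_idx)→12100, (C,merge)→12350, (C,nl_idx)→17000 …(+2); best=2600 via (C,hash)
  {ABD}: card=1250; try (B,hash)→1700, (A,hash)→2600, (B,nl_idx)→4750, (B,merge)→6120, (A,nl_idx)→8250, (B,nl)→11000 …(+2); best=1700 via (B,hash)
  {BDE}: card=30000; try (E,hash)→3680, (E,merge)→12960, (B,hash)→14680, (E,nl_idx)→38000, (B,nl_idx)→92480, (E,nl)→121000 …(+2); best=3680 via (E,hash)
  {ADE}: card=15000; try (E,hash)→3180, (E,merge)→6960, (A,hash)→15080, (E,nl_idx)→19500, (E,nl)→61000, (A,nl_idx)→89480 …(+2); best=3180 via (E,hash)
  {ABCD}: card=12500; try (C,hash)→3550, (A,hash)→13200, (C,merge)→17050, (C,nl_idx)→21700, (C,nl)→64200, (A,nl_idx)→75100 …(+2); best=3550 via (C,hash)
  {BCDE}: card=300000; try (E,hash)→14280, (C,hash)→34280, (E,merge)→153560, (E,nl_idx)→372600, (C,nl_idx)→483680, (C,merge)→484030 …(+2); best=14280 via (E,hash)
  {ABDE}: card=37500; try (E,hash)→4630, (E,merge)→17660, (B,hash)→18380, (A,hash)→34280, (E,nl_idx)→47950, (B,nl_idx)→115680 …(+6); best=4630 via (E,hash)
  {ABCDE}: card=375000; try (E,hash)→17730, (C,hash)→42730, (E,merge)→192010, (A,hash)→314880, (E,nl_idx)→466050, (C,nl_idx)→604630 …(+6); best=17730 via (E,hash)

cost=17730; order=A,D,B,C,E; methods=nl_idx,hash,hash,hash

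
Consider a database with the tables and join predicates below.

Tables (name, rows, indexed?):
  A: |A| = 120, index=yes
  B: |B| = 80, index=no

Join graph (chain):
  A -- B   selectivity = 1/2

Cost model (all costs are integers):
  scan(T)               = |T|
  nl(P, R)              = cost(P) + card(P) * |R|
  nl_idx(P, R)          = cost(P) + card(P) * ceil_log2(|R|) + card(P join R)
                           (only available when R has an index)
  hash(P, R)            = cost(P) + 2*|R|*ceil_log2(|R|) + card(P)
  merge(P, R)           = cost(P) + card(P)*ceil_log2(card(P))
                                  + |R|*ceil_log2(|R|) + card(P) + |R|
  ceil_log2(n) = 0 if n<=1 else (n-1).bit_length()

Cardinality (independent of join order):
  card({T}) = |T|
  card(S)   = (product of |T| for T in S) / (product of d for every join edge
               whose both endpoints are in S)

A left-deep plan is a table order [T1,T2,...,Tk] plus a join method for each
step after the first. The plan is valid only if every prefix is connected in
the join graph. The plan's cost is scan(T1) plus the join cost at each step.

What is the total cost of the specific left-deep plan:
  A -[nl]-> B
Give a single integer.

9720

step 1: scan A: cost=120, card=120
step 2: join B via nl
    card(P join B) = 120*80/(2) = 4800
    cost = 120 + 120*80 = 9720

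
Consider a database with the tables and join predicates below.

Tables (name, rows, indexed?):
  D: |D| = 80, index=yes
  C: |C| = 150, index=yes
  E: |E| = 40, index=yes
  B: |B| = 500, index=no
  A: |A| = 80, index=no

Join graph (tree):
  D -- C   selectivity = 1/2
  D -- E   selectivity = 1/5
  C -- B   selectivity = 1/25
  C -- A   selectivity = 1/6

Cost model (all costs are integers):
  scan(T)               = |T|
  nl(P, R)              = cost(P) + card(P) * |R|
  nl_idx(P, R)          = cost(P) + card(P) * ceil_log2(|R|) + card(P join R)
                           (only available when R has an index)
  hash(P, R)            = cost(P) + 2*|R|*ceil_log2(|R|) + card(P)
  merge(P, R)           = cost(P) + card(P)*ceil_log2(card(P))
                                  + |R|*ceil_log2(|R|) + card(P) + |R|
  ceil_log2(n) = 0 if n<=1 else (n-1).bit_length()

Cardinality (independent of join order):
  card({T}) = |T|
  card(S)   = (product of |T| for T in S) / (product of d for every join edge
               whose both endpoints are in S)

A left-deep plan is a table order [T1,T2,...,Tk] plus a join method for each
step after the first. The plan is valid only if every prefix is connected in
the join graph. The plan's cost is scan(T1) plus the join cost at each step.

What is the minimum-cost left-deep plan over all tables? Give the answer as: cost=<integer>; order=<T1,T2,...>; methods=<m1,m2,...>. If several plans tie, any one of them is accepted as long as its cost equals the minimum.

Selinger DP (subsets sized 1..n):
  {D}: scan cost=80, card=80
  {C}: scan cost=150, card=150
  {E}: scan cost=40, card=40
  {B}: scan cost=500, card=500
  {A}: scan cost=80, card=80
  {CD}: card=6000; try (D,hash)→1420, (C,merge)→2070, (D,merge)→2140, (C,hash)→2560, (C,nl_idx)→6720, (D,nl_idx)→7200 …(+2); best=1420 via (D,hash)
  {DE}: card=640; try (E,hash)→640, (D,merge)→960, (D,nl_idx)→960, (E,merge)→1000, (E,nl_idx)→1200, (D,hash)→1200 …(+2); best=640 via (E,hash)
  {BC}: card=3000; try (C,hash)→3400, (B,merge)→6500, (C,merge)→6850, (C,nl_idx)→7500, (B,hash)→9300, (B,nl)→75150 …(+1); best=3400 via (C,hash)
  {AC}: card=2000; try (A,hash)→1420, (C,merge)→2070, (A,merge)→2140, (C,hash)→2560, (C,nl_idx)→2720, (C,nl)→12080 …(+1); best=1420 via (A,hash)
  {CDE}: card=48000; try (C,hash)→3680, (E,hash)→7900, (C,merge)→9030, (C,nl_idx)→53760, (E,nl_idx)→85420, (E,merge)→85700 …(+2); best=3680 via (C,hash)
  {BCD}: card=120000; try (D,hash)→7520, (B,hash)→16420, (D,merge)→43040, (B,merge)→90420, (D,nl_idx)→144400, (D,nl)→243400 …(+1); best=7520 via (D,hash)
  {ACD}: card=80000; try (D,hash)→4540, (A,hash)→8540, (D,merge)→26060, (A,merge)→86060, (D,nl_idx)→95420, (D,nl)→161420 …(+1); best=4540 via (D,hash)
  {ABC}: card=40000; try (A,hash)→7520, (B,hash)→12420, (B,merge)→30420, (A,merge)→43040, (A,nl)→243400, (B,nl)→1001420; best=7520 via (A,hash)
  {BCDE}: card=960000; try (B,hash)→60680, (E,hash)→128000, (B,merge)→824680, (E,nl_idx)→1687520, (E,merge)→2167800, (E,nl)→4807520 …(+1); best=60680 via (B,hash)
  {ACDE}: card=640000; try (A,hash)→52800, (E,hash)→85020, (A,merge)→820320, (E,nl_idx)→1124540, (E,merge)→1444820, (E,nl)→3204540 …(+1); best=52800 via (A,hash)
  {ABCD}: card=1600000; try (D,hash)→48640, (B,hash)→93540, (A,hash)→128640, (D,merge)→688160, (B,merge)→1449540, (D,nl_idx)→1887520 …(+4); best=48640 via (D,hash)
  {ABCDE}: card=12800000; try (B,hash)→701800, (A,hash)→1021800, (E,hash)→1649120, (B,merge)→13497800, (A,merge)→20221320, (E,nl_idx)→22448640 …(+4); best=701800 via (B,hash)

cost=701800; order=D,E,C,A,B; methods=hash,hash,hash,hash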